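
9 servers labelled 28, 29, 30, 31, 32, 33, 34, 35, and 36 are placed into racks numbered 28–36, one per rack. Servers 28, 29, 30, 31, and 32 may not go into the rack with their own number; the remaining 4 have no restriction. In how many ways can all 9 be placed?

Let Aᵢ (for 28 ≤ i ≤ 32) be the placements that put server i in its forbidden rack. Any j of these fix j positions, leaving (9−j)! ways to fill the rest, and there are C(5,j) ways to pick which j.
By inclusion–exclusion, the number of valid placements is Σ_{j=0}^{5} (−1)^j C(5,j)·(9−j)!.
Computing: 362880 − 201600 + 50400 − 7200 + 600 − 24 = 205056.

205056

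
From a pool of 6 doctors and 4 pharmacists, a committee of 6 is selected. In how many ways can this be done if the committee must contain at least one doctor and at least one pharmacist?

Total 6-person selections from all 10: C(10,6) = 210.
Selections missing a whole group: no doctors → C(4,6) = 0; no pharmacists → C(6,6) = 1.
Both groups omitted at once is impossible, so 210 − 1 = 209.

209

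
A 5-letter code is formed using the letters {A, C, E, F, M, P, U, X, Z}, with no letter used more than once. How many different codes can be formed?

With no repetition, fill the 5 letters in order: 9 choices, then 8, down to 5.
That product is 9 × 8 × 7 × 6 × 5 = 15120.

15120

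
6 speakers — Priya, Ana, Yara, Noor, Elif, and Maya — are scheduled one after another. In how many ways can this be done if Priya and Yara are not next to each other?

There are 6! = 720 arrangements in all. If Priya and Yara are adjacent, merging them into one block gives 2·(5)! = 240 arrangements.
Complementary counting: 720 − 240 = 480.

480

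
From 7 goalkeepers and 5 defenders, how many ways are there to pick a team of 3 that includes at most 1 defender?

140

Split by how many defenders are chosen (0 through 1).
Sum: C(5,0)·C(7,3) + C(5,1)·C(7,2) = 35 + 105 = 140.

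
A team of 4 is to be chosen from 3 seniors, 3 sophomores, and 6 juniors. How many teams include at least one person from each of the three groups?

243

Total 4-person selections from all 12: C(12,4) = 495.
Selections missing a whole group: no seniors → C(9,4) = 126; no sophomores → C(9,4) = 126; no juniors → C(6,4) = 15.
Add back selections omitting two groups (i.e. drawn from a single group): C(3,4) + C(3,4) + C(6,4) = 15.
By inclusion–exclusion: 495 − 267 + 15 = 243.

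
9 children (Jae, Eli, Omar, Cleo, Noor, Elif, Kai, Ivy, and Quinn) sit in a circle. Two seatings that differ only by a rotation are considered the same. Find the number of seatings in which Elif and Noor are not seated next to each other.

All circular seatings of 9 people number (8)! = 40320.
Those with Elif next to Noor: fuse the pair into one unit and seat 8 units around a circle — 2·(7)! = 10080.
Subtracting, 40320 − 10080 = 30240.

30240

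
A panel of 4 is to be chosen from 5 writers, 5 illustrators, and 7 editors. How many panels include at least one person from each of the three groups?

1225

Total 4-person selections from all 17: C(17,4) = 2380.
Subtract selections that omit an entire group: no writers → C(12,4) = 495; no illustrators → C(12,4) = 495; no editors → C(10,4) = 210.
Add back selections omitting two groups (i.e. drawn from a single group): C(5,4) + C(5,4) + C(7,4) = 45.
By inclusion–exclusion: 2380 − 1200 + 45 = 1225.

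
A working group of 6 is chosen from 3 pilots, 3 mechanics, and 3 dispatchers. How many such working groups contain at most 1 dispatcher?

19

Split by how many dispatchers are chosen (0 through 1).
Sum: C(3,0)·C(6,6) + C(3,1)·C(6,5) = 1 + 18 = 19.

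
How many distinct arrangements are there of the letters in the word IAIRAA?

Letter multiplicities in IAIRAA: A×3, I×2, R×1.
The number of distinct arrangements is 6!/(3!·2!) = 720/12 = 60.

60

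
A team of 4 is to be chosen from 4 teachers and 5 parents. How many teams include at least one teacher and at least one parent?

120

Total 4-person selections from all 9: C(9,4) = 126.
Subtract selections that omit an entire group: no teachers → C(5,4) = 5; no parents → C(4,4) = 1.
Both groups omitted at once is impossible, so 126 − 6 = 120.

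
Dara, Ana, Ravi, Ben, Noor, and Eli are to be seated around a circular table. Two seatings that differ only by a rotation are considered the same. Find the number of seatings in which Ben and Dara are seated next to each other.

Glue Ben and Dara into a block (2 internal orders). Seating 5 units around a circle gives (4)! arrangements.
So 2 × (4)! = 2 × 24 = 48.

48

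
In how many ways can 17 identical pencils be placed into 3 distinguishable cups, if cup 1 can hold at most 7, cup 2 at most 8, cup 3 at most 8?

28

Without the upper bounds there are C(19,2) = 171 ways to split 17 among 3 cups.
Subtract solutions that violate a single cap (substitute x_i' = x_i − (cap_i+1)): x_1 ≥ 8 gives C(11,2) = 55; x_2 ≥ 9 gives C(10,2) = 45; x_3 ≥ 9 gives C(10,2) = 45. Together 145.
Add back pairs where two caps are both exceeded: 1 + 1 + 0 = 2.
By inclusion–exclusion the count is 171 − 145 + 2 = 28.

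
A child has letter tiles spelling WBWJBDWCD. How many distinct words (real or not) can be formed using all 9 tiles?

Letter multiplicities in WBWJBDWCD: B×2, C×1, D×2, J×1, W×3.
So there are 9! / (3!·2!·2!) = 15120 distinguishable arrangements.

15120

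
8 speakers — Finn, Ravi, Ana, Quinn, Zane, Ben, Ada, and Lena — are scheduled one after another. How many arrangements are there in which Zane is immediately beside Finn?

10080

Place the 6 others and the Zane-Finn pair as 7 objects in a line; the pair has 2 internal arrangements.
That gives 2 × 7! = 2 × 5040 = 10080.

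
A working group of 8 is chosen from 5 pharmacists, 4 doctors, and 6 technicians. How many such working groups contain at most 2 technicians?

1485

Split by how many technicians are chosen (0 through 2).
Sum: C(6,0)·C(9,8) + C(6,1)·C(9,7) + C(6,2)·C(9,6) = 9 + 216 + 1260 = 1485.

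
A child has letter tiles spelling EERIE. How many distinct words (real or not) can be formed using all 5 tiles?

20

Letter multiplicities in EERIE: E×3, I×1, R×1.
The number of distinct arrangements is 5!/(3!) = 120/6 = 20.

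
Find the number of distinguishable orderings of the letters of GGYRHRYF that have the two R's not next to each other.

3780

There are 8!/(2!·2!·2!) = 5040 arrangements of GGYRHRYF in total.
If the two R's are adjacent, glue them into one block, leaving 7 items to arrange: (7)!/(2!·2!) = 1260 ways.
Hence 5040 − 1260 = 3780.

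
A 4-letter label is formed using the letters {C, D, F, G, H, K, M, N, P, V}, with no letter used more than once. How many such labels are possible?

5040

Choose and order 4 of the 10 symbols: the first letter has 10 options, the next 9, then 8, 7.
10 × 9 × 8 × 7 = 5040.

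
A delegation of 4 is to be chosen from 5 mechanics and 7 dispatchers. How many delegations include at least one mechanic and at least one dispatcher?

455

With no constraint there are C(12,4) = 495 possible selections.
Selections missing a whole group: no mechanics → C(7,4) = 35; no dispatchers → C(5,4) = 5.
Both groups omitted at once is impossible, so 495 − 40 = 455.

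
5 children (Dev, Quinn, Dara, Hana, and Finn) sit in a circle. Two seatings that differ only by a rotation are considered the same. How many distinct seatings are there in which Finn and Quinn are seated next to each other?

Treat {Finn, Quinn} as one unit (2 internal orders) and seat the resulting 4 units around the table: (3)! circular arrangements.
So 2 × (3)! = 2 × 6 = 12.

12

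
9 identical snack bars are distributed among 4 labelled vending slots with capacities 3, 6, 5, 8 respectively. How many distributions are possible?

Without the upper bounds there are C(12,3) = 220 ways to split 9 among 4 vending slots.
Subtract solutions that violate a single cap (substitute x_i' = x_i − (cap_i+1)): x_1 ≥ 4 gives C(8,3) = 56; x_2 ≥ 7 gives C(5,3) = 10; x_3 ≥ 6 gives C(6,3) = 20; x_4 ≥ 9 gives C(3,3) = 1. Together 87.
No two caps can be exceeded simultaneously, so the pair terms are all 0.
By inclusion–exclusion the count is 220 − 87 + 0 = 133.

133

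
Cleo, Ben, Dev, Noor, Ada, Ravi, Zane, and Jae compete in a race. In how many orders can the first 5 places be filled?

There are 8 choices for 1st place, 7 for 2nd, and so on down to 4 for position 5.
That gives 8 × 7 × 6 × 5 × 4 = 6720.

6720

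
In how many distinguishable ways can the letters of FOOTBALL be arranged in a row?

Letter multiplicities in FOOTBALL: A×1, B×1, F×1, L×2, O×2, T×1.
So there are 8! / (2!·2!) = 10080 distinguishable arrangements.

10080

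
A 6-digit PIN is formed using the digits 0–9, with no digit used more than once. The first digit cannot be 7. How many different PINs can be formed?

The first digit has 10−1 = 9 choices (anything except 7).
The remaining 5 digits are filled from the other 9 symbols without repetition: 9 × 8 × 7 × 6 × 5 = 15120.
Total: 9 × 15120 = 136080.

136080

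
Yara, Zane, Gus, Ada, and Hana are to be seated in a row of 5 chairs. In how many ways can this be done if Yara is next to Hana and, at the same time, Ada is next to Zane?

24

Treat {Yara,Hana} as one block (2 orders) and {Ada,Zane} as another (2 orders).
That leaves 3 units to arrange: 2 × 2 × 3! = 4 × 6 = 24.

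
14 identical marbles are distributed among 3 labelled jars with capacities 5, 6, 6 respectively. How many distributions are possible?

10

Ignoring the caps, the number of non-negative solutions to x_1+…+x_3 = 14 is C(16,2) = 120.
Subtract solutions that violate a single cap (substitute x_i' = x_i − (cap_i+1)): x_1 ≥ 6 gives C(10,2) = 45; x_2 ≥ 7 gives C(9,2) = 36; x_3 ≥ 7 gives C(9,2) = 36. Together 117.
Add back pairs where two caps are both exceeded: 3 + 3 + 1 = 7.
By inclusion–exclusion the count is 120 − 117 + 7 = 10.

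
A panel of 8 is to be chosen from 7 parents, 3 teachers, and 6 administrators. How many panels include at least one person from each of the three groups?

With no constraint there are C(16,8) = 12870 possible selections.
Selections missing a whole group: no parents → C(9,8) = 9; no teachers → C(13,8) = 1287; no administrators → C(10,8) = 45.
Add back selections omitting two groups (i.e. drawn from a single group): C(7,8) + C(3,8) + C(6,8) = 0.
By inclusion–exclusion: 12870 − 1341 + 0 = 11529.

11529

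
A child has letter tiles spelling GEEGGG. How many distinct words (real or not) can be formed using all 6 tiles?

Letter multiplicities in GEEGGG: E×2, G×4.
Dividing 6! = 720 by 4!·2! = 48 for the repeated letters gives 15.

15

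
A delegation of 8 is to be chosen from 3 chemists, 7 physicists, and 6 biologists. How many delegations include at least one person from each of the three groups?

11529

Total 8-person selections from all 16: C(16,8) = 12870.
Subtract selections that omit an entire group: no chemists → C(13,8) = 1287; no physicists → C(9,8) = 9; no biologists → C(10,8) = 45.
Add back selections omitting two groups (i.e. drawn from a single group): C(3,8) + C(7,8) + C(6,8) = 0.
By inclusion–exclusion: 12870 − 1341 + 0 = 11529.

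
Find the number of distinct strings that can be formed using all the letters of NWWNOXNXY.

NWWNOXNXY has 9 letters with N appearing 3 times, W appearing twice, and X appearing twice.
So there are 9! / (3!·2!·2!) = 15120 distinguishable arrangements.

15120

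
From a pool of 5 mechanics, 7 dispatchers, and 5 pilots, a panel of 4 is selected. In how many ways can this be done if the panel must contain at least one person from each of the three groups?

1225

Unrestricted: C(17,4) = 2380 ways to pick any 4 of the 17.
Subtract selections that omit an entire group: no mechanics → C(12,4) = 495; no dispatchers → C(10,4) = 210; no pilots → C(12,4) = 495.
Add back selections omitting two groups (i.e. drawn from a single group): C(5,4) + C(7,4) + C(5,4) = 45.
By inclusion–exclusion: 2380 − 1200 + 45 = 1225.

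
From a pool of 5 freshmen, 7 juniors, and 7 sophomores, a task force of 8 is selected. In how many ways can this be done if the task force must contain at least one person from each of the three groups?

Total 8-person selections from all 19: C(19,8) = 75582.
Selections missing a whole group: no freshmen → C(14,8) = 3003; no juniors → C(12,8) = 495; no sophomores → C(12,8) = 495.
Add back selections omitting two groups (i.e. drawn from a single group): C(5,8) + C(7,8) + C(7,8) = 0.
By inclusion–exclusion: 75582 − 3993 + 0 = 71589.

71589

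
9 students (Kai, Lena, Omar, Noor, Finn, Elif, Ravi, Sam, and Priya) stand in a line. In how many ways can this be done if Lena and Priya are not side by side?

Of the 9! = 362880 arrangements, those with Lena and Priya adjacent number 2 × 8! = 80640 (treat the pair as a block with 2 internal orders).
So 362880 − 80640 = 282240 arrangements keep them apart.

282240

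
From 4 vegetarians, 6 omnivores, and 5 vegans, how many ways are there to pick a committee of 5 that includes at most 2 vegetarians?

Split by how many vegetarians are chosen (0 through 2).
Sum: C(4,0)·C(11,5) + C(4,1)·C(11,4) + C(4,2)·C(11,3) = 462 + 1320 + 990 = 2772.

2772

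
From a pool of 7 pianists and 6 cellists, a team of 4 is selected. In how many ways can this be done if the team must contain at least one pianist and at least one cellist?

665

Total 4-person selections from all 13: C(13,4) = 715.
Selections missing a whole group: no pianists → C(6,4) = 15; no cellists → C(7,4) = 35.
Both groups omitted at once is impossible, so 715 − 50 = 665.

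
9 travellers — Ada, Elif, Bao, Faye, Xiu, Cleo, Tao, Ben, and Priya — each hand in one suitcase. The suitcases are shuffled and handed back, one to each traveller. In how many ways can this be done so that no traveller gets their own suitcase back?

133496

Let Aᵢ be the assignments in which traveller i gets their own suitcase. We want the size of the complement of A₁∪…∪A_9.
By inclusion–exclusion this is Σ_{j=0}^{9} (−1)^j C(9,j)·(9−j)!.
Computing: 362880 − 362880 + 181440 − 60480 + 15120 − 3024 + 504 − 72 + 9 − 1 = 133496.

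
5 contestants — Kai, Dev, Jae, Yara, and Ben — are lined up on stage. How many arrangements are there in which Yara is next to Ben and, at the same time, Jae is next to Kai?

24

Treat {Yara,Ben} as one block (2 orders) and {Jae,Kai} as another (2 orders).
That leaves 3 units to arrange: 2 × 2 × 3! = 4 × 6 = 24.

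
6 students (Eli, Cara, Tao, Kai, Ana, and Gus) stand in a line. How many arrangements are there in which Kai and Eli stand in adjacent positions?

240

Treat {Kai, Eli} as a single unit. There are 5 units to order, and the pair itself can be ordered 2 ways.
So the count is 2·(5)! = 240.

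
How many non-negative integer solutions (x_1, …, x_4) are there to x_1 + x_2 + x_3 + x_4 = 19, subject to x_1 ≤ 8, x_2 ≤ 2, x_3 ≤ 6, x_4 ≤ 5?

10

By stars and bars, unrestricted non-negative solutions to x_1+…+x_4 = 19 number C(19+3,3) = 1540.
Subtract solutions that violate a single cap (substitute x_i' = x_i − (cap_i+1)): x_1 ≥ 9 gives C(13,3) = 286; x_2 ≥ 3 gives C(19,3) = 969; x_3 ≥ 7 gives C(15,3) = 455; x_4 ≥ 6 gives C(16,3) = 560. Together 2270.
Add back pairs where two caps are both exceeded: 120 + 20 + 35 + 220 + 286 + 84 = 765.
Subtract triples: 1 + 4 + 0 + 20 = 25.
By inclusion–exclusion the count is 1540 − 2270 + 765 − 25 = 10.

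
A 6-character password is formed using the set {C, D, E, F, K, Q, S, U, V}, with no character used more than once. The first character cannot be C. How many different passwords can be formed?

The first character has 9−1 = 8 choices (anything except C).
The remaining 5 characters are filled from the other 8 symbols without repetition: 8 × 7 × 6 × 5 × 4 = 6720.
Total: 8 × 6720 = 53760.

53760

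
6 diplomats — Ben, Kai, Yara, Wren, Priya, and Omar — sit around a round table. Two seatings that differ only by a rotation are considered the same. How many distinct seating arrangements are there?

120

Fix one person's seat to break rotational symmetry; the remaining 5 people can be arranged in (5)! = 120 ways.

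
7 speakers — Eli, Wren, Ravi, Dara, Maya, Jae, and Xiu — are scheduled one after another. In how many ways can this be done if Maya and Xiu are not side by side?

3600

There are 7! = 5040 arrangements in all. If Maya and Xiu are adjacent, merging them into one block gives 2·(6)! = 1440 arrangements.
So 5040 − 1440 = 3600 arrangements keep them apart.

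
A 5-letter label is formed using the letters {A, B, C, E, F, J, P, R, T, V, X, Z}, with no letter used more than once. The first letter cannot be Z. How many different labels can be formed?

87120

The first letter has 12−1 = 11 choices (anything except Z).
The remaining 4 letters are filled from the other 11 symbols without repetition: 11 × 10 × 9 × 8 = 7920.
Total: 11 × 7920 = 87120.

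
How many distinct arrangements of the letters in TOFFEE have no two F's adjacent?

120

There are 6!/(2!·2!) = 180 arrangements of TOFFEE in total.
Arrangements with the F's together: treat FF as one letter, giving (5)!/(2!) = 60.
Subtracting, 180 − 60 = 120 arrangements keep the F's apart.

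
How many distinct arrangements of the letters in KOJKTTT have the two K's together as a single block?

120

Treat the 2 copies of K as a single block. The multiset to arrange is then {KK, J, O, T, T, T}, 6 items in all.
That gives (6)!/(3!) = 120 arrangements.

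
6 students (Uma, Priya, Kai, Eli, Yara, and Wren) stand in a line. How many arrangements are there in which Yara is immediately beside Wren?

240

Glue Yara and Wren into one block (2 internal orders), leaving 5 units to arrange in a row.
So the count is 2·(5)! = 240.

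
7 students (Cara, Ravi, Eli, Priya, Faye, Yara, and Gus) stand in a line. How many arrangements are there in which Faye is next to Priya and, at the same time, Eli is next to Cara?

Treat {Faye,Priya} as one block (2 orders) and {Eli,Cara} as another (2 orders).
That leaves 5 units to arrange: 2 × 2 × 5! = 4 × 120 = 480.

480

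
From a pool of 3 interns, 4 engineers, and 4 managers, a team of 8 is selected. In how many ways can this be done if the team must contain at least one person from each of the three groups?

Unrestricted: C(11,8) = 165 ways to pick any 8 of the 11.
Selections missing a whole group: no interns → C(8,8) = 1; no engineers → C(7,8) = 0; no managers → C(7,8) = 0.
Add back selections omitting two groups (i.e. drawn from a single group): C(3,8) + C(4,8) + C(4,8) = 0.
By inclusion–exclusion: 165 − 1 + 0 = 164.

164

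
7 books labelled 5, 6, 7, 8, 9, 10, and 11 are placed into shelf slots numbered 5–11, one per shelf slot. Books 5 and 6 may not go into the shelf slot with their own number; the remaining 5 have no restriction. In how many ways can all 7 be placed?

Let Aᵢ (for i ∈ {5, 6}) be the placements that put book i in its forbidden shelf slot. Any j of these fix j positions, leaving (7−j)! ways to fill the rest, and there are C(2,j) ways to pick which j.
By inclusion–exclusion, the number of valid placements is Σ_{j=0}^{2} (−1)^j C(2,j)·(7−j)!.
Computing: 5040 − 1440 + 120 = 3720.

3720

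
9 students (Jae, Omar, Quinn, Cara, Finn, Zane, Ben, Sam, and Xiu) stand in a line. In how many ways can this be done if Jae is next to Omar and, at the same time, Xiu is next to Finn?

Treat {Jae,Omar} as one block (2 orders) and {Xiu,Finn} as another (2 orders).
That leaves 7 units to arrange: 2 × 2 × 7! = 4 × 5040 = 20160.

20160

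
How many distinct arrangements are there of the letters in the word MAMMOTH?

The 7 letters of MAMMOTH have repeats: M appearing 3 times.
So there are 7! / (3!) = 840 distinguishable arrangements.

840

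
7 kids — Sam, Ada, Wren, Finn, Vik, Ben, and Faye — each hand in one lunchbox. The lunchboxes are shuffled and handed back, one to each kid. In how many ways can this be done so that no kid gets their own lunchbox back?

Count assignments avoiding every fixed point. For any j of the 7 kids fixed to their own lunchbox, the other 7−j can be arranged in (7−j)! ways.
By inclusion–exclusion this is Σ_{j=0}^{7} (−1)^j C(7,j)·(7−j)!.
Computing: 5040 − 5040 + 2520 − 840 + 210 − 42 + 7 − 1 = 1854.

1854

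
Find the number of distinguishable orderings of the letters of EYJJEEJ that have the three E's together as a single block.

Treat the 3 copies of E as a single block. The multiset to arrange is then {EEE, J, J, J, Y}, 5 items in all.
That gives (5)!/(3!) = 20 arrangements.

20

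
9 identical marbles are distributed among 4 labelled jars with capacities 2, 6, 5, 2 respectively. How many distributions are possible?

44

Without the upper bounds there are C(12,3) = 220 ways to split 9 among 4 jars.
Subtract solutions that violate a single cap (substitute x_i' = x_i − (cap_i+1)): x_1 ≥ 3 gives C(9,3) = 84; x_2 ≥ 7 gives C(5,3) = 10; x_3 ≥ 6 gives C(6,3) = 20; x_4 ≥ 3 gives C(9,3) = 84. Together 198.
Add back pairs where two caps are both exceeded: 0 + 1 + 20 + 0 + 0 + 1 = 22.
By inclusion–exclusion the count is 220 − 198 + 22 = 44.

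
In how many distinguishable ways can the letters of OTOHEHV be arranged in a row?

The 7 letters of OTOHEHV have repeats: H appearing twice and O appearing twice.
Dividing 7! = 5040 by 2!·2! = 4 for the repeated letters gives 1260.

1260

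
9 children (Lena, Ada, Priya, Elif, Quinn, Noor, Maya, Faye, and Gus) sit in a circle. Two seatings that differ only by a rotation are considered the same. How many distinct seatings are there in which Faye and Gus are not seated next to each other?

30240

Without the restriction there are (8)! = 40320 seatings.
Seatings with Faye beside Gus: treat them as a block with 2 internal orders, giving 2 × (7)! = 10080.
Subtracting, 40320 − 10080 = 30240.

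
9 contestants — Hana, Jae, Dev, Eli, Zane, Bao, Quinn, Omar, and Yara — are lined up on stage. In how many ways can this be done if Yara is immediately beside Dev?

Place the 7 others and the Yara-Dev pair as 8 objects in a line; the pair has 2 internal arrangements.
So the count is 2·(8)! = 80640.

80640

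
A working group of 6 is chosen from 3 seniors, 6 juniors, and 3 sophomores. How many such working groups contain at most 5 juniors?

Split by how many juniors are chosen (0 through 5).
Sum: C(6,0)·C(6,6) + C(6,1)·C(6,5) + C(6,2)·C(6,4) + C(6,3)·C(6,3) + C(6,4)·C(6,2) + C(6,5)·C(6,1) = 1 + 36 + 225 + 400 + 225 + 36 = 923.

923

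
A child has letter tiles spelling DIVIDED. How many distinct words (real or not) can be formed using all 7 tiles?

420

Letter multiplicities in DIVIDED: D×3, E×1, I×2, V×1.
So there are 7! / (3!·2!) = 420 distinguishable arrangements.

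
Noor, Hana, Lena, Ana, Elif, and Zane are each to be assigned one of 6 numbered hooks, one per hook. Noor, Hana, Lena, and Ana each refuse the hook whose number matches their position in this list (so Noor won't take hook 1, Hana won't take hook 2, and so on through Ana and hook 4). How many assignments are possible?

Let Aᵢ (for 1 ≤ i ≤ 4) be the placements that put person i in their forbidden hook. Any j of these fix j positions, leaving (6−j)! ways to fill the rest, and there are C(4,j) ways to pick which j.
By inclusion–exclusion, the number of valid placements is Σ_{j=0}^{4} (−1)^j C(4,j)·(6−j)!.
Computing: 720 − 480 + 144 − 24 + 2 = 362.

362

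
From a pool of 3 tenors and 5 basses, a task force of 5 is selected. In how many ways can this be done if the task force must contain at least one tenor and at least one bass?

Total 5-person selections from all 8: C(8,5) = 56.
Subtract selections that omit an entire group: no tenors → C(5,5) = 1; no basses → C(3,5) = 0.
Both groups omitted at once is impossible, so 56 − 1 = 55.

55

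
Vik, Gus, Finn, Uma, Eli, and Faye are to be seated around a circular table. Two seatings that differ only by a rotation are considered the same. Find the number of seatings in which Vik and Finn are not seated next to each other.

72

All circular seatings of 6 people number (5)! = 120.
Those with Vik next to Finn: fuse the pair into one unit and seat 5 units around a circle — 2·(4)! = 48.
Subtracting, 120 − 48 = 72.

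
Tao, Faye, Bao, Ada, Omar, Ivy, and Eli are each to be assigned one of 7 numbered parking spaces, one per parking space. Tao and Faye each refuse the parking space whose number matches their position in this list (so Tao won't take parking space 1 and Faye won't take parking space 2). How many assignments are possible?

3720

Let Aᵢ (for i ∈ {1, 2}) be the placements that put person i in their forbidden parking space. Any j of these fix j positions, leaving (7−j)! ways to fill the rest, and there are C(2,j) ways to pick which j.
By inclusion–exclusion, the number of valid placements is Σ_{j=0}^{2} (−1)^j C(2,j)·(7−j)!.
Computing: 5040 − 1440 + 120 = 3720.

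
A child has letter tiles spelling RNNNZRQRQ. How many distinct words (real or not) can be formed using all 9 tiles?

RNNNZRQRQ has 9 letters with N appearing 3 times, Q appearing twice, and R appearing 3 times.
So there are 9! / (3!·3!·2!) = 5040 distinguishable arrangements.

5040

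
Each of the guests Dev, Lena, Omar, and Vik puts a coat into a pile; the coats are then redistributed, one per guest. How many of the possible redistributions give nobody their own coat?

Let Aᵢ be the assignments in which guest i gets their own coat. We want the size of the complement of A₁∪…∪A_4.
By inclusion–exclusion this is Σ_{j=0}^{4} (−1)^j C(4,j)·(4−j)!.
Computing: 24 − 24 + 12 − 4 + 1 = 9.

9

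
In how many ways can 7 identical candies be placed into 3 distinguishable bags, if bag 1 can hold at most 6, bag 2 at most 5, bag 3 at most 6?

31

Without the upper bounds there are C(9,2) = 36 ways to split 7 among 3 bags.
Subtract solutions that violate a single cap (substitute x_i' = x_i − (cap_i+1)): x_1 ≥ 7 gives C(2,2) = 1; x_2 ≥ 6 gives C(3,2) = 3; x_3 ≥ 7 gives C(2,2) = 1. Together 5.
No two caps can be exceeded simultaneously, so the pair terms are all 0.
By inclusion–exclusion the count is 36 − 5 + 0 = 31.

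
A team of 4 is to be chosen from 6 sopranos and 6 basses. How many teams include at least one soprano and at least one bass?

With no constraint there are C(12,4) = 495 possible selections.
Subtract selections that omit an entire group: no sopranos → C(6,4) = 15; no basses → C(6,4) = 15.
Both groups omitted at once is impossible, so 495 − 30 = 465.

465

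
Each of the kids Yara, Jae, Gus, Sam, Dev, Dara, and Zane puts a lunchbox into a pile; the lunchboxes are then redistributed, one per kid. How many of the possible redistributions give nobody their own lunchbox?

1854

This is the derangement count D_7: permutations of 7 items with no fixed point.
By inclusion–exclusion this is Σ_{j=0}^{7} (−1)^j C(7,j)·(7−j)!.
Computing: 5040 − 5040 + 2520 − 840 + 210 − 42 + 7 − 1 = 1854.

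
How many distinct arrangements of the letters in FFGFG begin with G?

4

With the first slot taken by G, it remains to arrange the other 4 letters (FFFG).
Those 4 letters have F appearing 3 times, giving (4)!/(3!) = 4.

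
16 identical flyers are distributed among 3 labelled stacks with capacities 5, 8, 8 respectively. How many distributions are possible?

21

Without the upper bounds there are C(18,2) = 153 ways to split 16 among 3 stacks.
Subtract solutions that violate a single cap (substitute x_i' = x_i − (cap_i+1)): x_1 ≥ 6 gives C(12,2) = 66; x_2 ≥ 9 gives C(9,2) = 36; x_3 ≥ 9 gives C(9,2) = 36. Together 138.
Add back pairs where two caps are both exceeded: 3 + 3 + 0 = 6.
By inclusion–exclusion the count is 153 − 138 + 6 = 21.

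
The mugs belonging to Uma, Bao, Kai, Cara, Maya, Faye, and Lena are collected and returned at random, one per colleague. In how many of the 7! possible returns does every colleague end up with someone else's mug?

1854

Count assignments avoiding every fixed point. For any j of the 7 colleagues fixed to their own mug, the other 7−j can be arranged in (7−j)! ways.
By inclusion–exclusion this is Σ_{j=0}^{7} (−1)^j C(7,j)·(7−j)!.
Computing: 5040 − 5040 + 2520 − 840 + 210 − 42 + 7 − 1 = 1854.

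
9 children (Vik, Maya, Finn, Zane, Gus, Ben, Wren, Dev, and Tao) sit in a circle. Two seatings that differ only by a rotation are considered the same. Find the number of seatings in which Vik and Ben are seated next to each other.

Treat {Vik, Ben} as one unit (2 internal orders) and seat the resulting 8 units around the table: (7)! circular arrangements.
So 2 × (7)! = 2 × 5040 = 10080.

10080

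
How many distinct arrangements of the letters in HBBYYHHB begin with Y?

140

Fix Y in the first position and arrange the remaining 7 letters.
Those 7 letters have B appearing 3 times and H appearing 3 times, giving (7)!/(3!·3!) = 140.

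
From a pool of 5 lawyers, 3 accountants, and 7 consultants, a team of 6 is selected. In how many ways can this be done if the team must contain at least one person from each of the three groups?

Total 6-person selections from all 15: C(15,6) = 5005.
Subtract selections that omit an entire group: no lawyers → C(10,6) = 210; no accountants → C(12,6) = 924; no consultants → C(8,6) = 28.
Add back selections omitting two groups (i.e. drawn from a single group): C(5,6) + C(3,6) + C(7,6) = 7.
By inclusion–exclusion: 5005 − 1162 + 7 = 3850.

3850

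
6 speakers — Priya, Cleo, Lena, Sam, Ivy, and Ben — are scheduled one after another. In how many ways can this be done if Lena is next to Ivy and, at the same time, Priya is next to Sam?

Treat {Lena,Ivy} as one block (2 orders) and {Priya,Sam} as another (2 orders).
That leaves 4 units to arrange: 2 × 2 × 4! = 4 × 24 = 96.

96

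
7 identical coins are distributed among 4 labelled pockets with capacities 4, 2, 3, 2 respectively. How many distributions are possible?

26

By stars and bars, unrestricted non-negative solutions to x_1+…+x_4 = 7 number C(7+3,3) = 120.
Subtract solutions that violate a single cap (substitute x_i' = x_i − (cap_i+1)): x_1 ≥ 5 gives C(5,3) = 10; x_2 ≥ 3 gives C(7,3) = 35; x_3 ≥ 4 gives C(6,3) = 20; x_4 ≥ 3 gives C(7,3) = 35. Together 100.
Add back pairs where two caps are both exceeded: 0 + 0 + 0 + 1 + 4 + 1 = 6.
By inclusion–exclusion the count is 120 − 100 + 6 = 26.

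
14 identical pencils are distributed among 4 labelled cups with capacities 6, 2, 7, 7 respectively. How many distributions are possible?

By stars and bars, unrestricted non-negative solutions to x_1+…+x_4 = 14 number C(14+3,3) = 680.
Subtract solutions that violate a single cap (substitute x_i' = x_i − (cap_i+1)): x_1 ≥ 7 gives C(10,3) = 120; x_2 ≥ 3 gives C(14,3) = 364; x_3 ≥ 8 gives C(9,3) = 84; x_4 ≥ 8 gives C(9,3) = 84. Together 652.
Add back pairs where two caps are both exceeded: 35 + 0 + 0 + 20 + 20 + 0 = 75.
By inclusion–exclusion the count is 680 − 652 + 75 = 103.

103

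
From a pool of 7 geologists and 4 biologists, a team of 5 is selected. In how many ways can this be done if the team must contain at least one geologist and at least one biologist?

With no constraint there are C(11,5) = 462 possible selections.
Selections missing a whole group: no geologists → C(4,5) = 0; no biologists → C(7,5) = 21.
Both groups omitted at once is impossible, so 462 − 21 = 441.

441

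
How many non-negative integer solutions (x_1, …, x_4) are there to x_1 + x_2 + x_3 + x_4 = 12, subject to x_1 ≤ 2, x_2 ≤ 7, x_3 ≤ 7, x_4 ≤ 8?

Ignoring the caps, the number of non-negative solutions to x_1+…+x_4 = 12 is C(15,3) = 455.
Subtract solutions that violate a single cap (substitute x_i' = x_i − (cap_i+1)): x_1 ≥ 3 gives C(12,3) = 220; x_2 ≥ 8 gives C(7,3) = 35; x_3 ≥ 8 gives C(7,3) = 35; x_4 ≥ 9 gives C(6,3) = 20. Together 310.
Add back pairs where two caps are both exceeded: 4 + 4 + 1 + 0 + 0 + 0 = 9.
By inclusion–exclusion the count is 455 − 310 + 9 = 154.

154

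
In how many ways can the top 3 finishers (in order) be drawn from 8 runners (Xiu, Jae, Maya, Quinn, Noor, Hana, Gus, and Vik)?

This is an ordered selection of 3 from 8: P(8,3).
That gives 8 × 7 × 6 = 336.

336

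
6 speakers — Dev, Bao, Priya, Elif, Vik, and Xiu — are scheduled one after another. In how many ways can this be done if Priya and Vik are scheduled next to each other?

240

Glue Priya and Vik into one block (2 internal orders), leaving 5 units to arrange in a row.
So the count is 2·(5)! = 240.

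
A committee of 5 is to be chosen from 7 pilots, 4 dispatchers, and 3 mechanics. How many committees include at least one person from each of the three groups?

With no constraint there are C(14,5) = 2002 possible selections.
Subtract selections that omit an entire group: no pilots → C(7,5) = 21; no dispatchers → C(10,5) = 252; no mechanics → C(11,5) = 462.
Add back selections omitting two groups (i.e. drawn from a single group): C(7,5) + C(4,5) + C(3,5) = 21.
By inclusion–exclusion: 2002 − 735 + 21 = 1288.

1288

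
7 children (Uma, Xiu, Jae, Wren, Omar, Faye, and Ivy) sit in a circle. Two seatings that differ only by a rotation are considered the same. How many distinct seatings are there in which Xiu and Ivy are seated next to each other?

240

Treat {Xiu, Ivy} as one unit (2 internal orders) and seat the resulting 6 units around the table: (5)! circular arrangements.
So 2 × (5)! = 2 × 120 = 240.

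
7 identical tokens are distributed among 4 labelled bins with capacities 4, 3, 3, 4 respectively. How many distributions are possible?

By stars and bars, unrestricted non-negative solutions to x_1+…+x_4 = 7 number C(7+3,3) = 120.
Subtract solutions that violate a single cap (substitute x_i' = x_i − (cap_i+1)): x_1 ≥ 5 gives C(5,3) = 10; x_2 ≥ 4 gives C(6,3) = 20; x_3 ≥ 4 gives C(6,3) = 20; x_4 ≥ 5 gives C(5,3) = 10. Together 60.
No two caps can be exceeded simultaneously, so the pair terms are all 0.
By inclusion–exclusion the count is 120 − 60 + 0 = 60.

60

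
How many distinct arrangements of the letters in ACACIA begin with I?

10

With the first slot taken by I, it remains to arrange the other 5 letters (ACACA).
Those 5 letters have A appearing 3 times and C appearing twice, giving (5)!/(3!·2!) = 10.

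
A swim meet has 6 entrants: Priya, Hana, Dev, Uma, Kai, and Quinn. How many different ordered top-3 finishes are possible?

This is an ordered selection of 3 from 6: P(6,3).
That gives 6 × 5 × 4 = 120.

120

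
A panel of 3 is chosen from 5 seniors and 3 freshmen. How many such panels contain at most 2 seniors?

Split by how many seniors are chosen (0 through 2).
Sum: C(5,0)·C(3,3) + C(5,1)·C(3,2) + C(5,2)·C(3,1) = 1 + 15 + 30 = 46.

46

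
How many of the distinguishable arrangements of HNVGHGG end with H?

120

With the last slot taken by H, it remains to arrange the other 6 letters (NVGHGG).
Those 6 letters have G appearing 3 times, giving (6)!/(3!) = 120.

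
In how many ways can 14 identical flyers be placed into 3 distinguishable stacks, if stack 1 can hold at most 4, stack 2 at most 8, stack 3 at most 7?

20

Without the upper bounds there are C(16,2) = 120 ways to split 14 among 3 stacks.
Subtract solutions that violate a single cap (substitute x_i' = x_i − (cap_i+1)): x_1 ≥ 5 gives C(11,2) = 55; x_2 ≥ 9 gives C(7,2) = 21; x_3 ≥ 8 gives C(8,2) = 28. Together 104.
Add back pairs where two caps are both exceeded: 1 + 3 + 0 = 4.
By inclusion–exclusion the count is 120 − 104 + 4 = 20.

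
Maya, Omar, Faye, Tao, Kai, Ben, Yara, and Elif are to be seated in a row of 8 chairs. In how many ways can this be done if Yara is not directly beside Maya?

There are 8! = 40320 arrangements in all. If Yara and Maya are adjacent, merging them into one block gives 2·(7)! = 10080 arrangements.
So 40320 − 10080 = 30240 arrangements keep them apart.

30240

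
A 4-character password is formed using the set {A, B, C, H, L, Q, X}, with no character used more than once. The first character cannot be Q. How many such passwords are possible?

The first character has 7−1 = 6 choices (anything except Q).
The remaining 3 characters are filled from the other 6 symbols without repetition: 6 × 5 × 4 = 120.
Total: 6 × 120 = 720.

720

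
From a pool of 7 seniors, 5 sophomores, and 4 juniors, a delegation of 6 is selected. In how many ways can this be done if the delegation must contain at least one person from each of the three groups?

6545

Unrestricted: C(16,6) = 8008 ways to pick any 6 of the 16.
Subtract selections that omit an entire group: no seniors → C(9,6) = 84; no sophomores → C(11,6) = 462; no juniors → C(12,6) = 924.
Add back selections omitting two groups (i.e. drawn from a single group): C(7,6) + C(5,6) + C(4,6) = 7.
By inclusion–exclusion: 8008 − 1470 + 7 = 6545.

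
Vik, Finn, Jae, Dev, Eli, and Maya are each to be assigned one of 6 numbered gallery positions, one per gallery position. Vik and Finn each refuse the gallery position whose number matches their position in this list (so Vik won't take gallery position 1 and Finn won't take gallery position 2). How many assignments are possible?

Let Aᵢ (for i ∈ {1, 2}) be the placements that put person i in their forbidden gallery position. Any j of these fix j positions, leaving (6−j)! ways to fill the rest, and there are C(2,j) ways to pick which j.
By inclusion–exclusion, the number of valid placements is Σ_{j=0}^{2} (−1)^j C(2,j)·(6−j)!.
Computing: 720 − 240 + 24 = 504.

504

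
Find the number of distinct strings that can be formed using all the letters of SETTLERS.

5040

SETTLERS has 8 letters with E appearing twice, S appearing twice, and T appearing twice.
So there are 8! / (2!·2!·2!) = 5040 distinguishable arrangements.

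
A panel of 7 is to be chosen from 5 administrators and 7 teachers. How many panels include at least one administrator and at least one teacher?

With no constraint there are C(12,7) = 792 possible selections.
Selections missing a whole group: no administrators → C(7,7) = 1; no teachers → C(5,7) = 0.
Both groups omitted at once is impossible, so 792 − 1 = 791.

791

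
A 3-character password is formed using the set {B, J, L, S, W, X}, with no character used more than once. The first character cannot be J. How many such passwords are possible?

100

The first character has 6−1 = 5 choices (anything except J).
The remaining 2 characters are filled from the other 5 symbols without repetition: 5 × 4 = 20.
Total: 5 × 20 = 100.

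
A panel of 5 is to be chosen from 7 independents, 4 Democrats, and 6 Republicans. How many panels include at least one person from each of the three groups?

With no constraint there are C(17,5) = 6188 possible selections.
Subtract selections that omit an entire group: no independents → C(10,5) = 252; no Democrats → C(13,5) = 1287; no Republicans → C(11,5) = 462.
Add back selections omitting two groups (i.e. drawn from a single group): C(7,5) + C(4,5) + C(6,5) = 27.
By inclusion–exclusion: 6188 − 2001 + 27 = 4214.

4214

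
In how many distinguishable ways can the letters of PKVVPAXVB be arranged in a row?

PKVVPAXVB has 9 letters with P appearing twice and V appearing 3 times.
The number of distinct arrangements is 9!/(3!·2!) = 362880/12 = 30240.

30240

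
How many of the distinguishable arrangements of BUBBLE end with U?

With the last slot taken by U, it remains to arrange the other 5 letters (BBBLE).
Those 5 letters have B appearing 3 times, giving (5)!/(3!) = 20.

20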